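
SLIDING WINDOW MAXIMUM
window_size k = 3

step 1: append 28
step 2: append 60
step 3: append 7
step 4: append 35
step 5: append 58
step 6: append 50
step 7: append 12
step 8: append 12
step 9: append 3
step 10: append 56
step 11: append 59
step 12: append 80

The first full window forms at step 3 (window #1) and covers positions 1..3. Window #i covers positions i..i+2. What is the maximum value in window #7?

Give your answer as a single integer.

Answer: 12

Derivation:
step 1: append 28 -> window=[28] (not full yet)
step 2: append 60 -> window=[28, 60] (not full yet)
step 3: append 7 -> window=[28, 60, 7] -> max=60
step 4: append 35 -> window=[60, 7, 35] -> max=60
step 5: append 58 -> window=[7, 35, 58] -> max=58
step 6: append 50 -> window=[35, 58, 50] -> max=58
step 7: append 12 -> window=[58, 50, 12] -> max=58
step 8: append 12 -> window=[50, 12, 12] -> max=50
step 9: append 3 -> window=[12, 12, 3] -> max=12
Window #7 max = 12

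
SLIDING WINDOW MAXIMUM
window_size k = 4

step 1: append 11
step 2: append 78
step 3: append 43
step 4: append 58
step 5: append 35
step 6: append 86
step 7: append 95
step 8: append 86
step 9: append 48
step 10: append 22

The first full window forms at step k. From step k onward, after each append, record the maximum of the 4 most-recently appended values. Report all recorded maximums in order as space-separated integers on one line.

step 1: append 11 -> window=[11] (not full yet)
step 2: append 78 -> window=[11, 78] (not full yet)
step 3: append 43 -> window=[11, 78, 43] (not full yet)
step 4: append 58 -> window=[11, 78, 43, 58] -> max=78
step 5: append 35 -> window=[78, 43, 58, 35] -> max=78
step 6: append 86 -> window=[43, 58, 35, 86] -> max=86
step 7: append 95 -> window=[58, 35, 86, 95] -> max=95
step 8: append 86 -> window=[35, 86, 95, 86] -> max=95
step 9: append 48 -> window=[86, 95, 86, 48] -> max=95
step 10: append 22 -> window=[95, 86, 48, 22] -> max=95

Answer: 78 78 86 95 95 95 95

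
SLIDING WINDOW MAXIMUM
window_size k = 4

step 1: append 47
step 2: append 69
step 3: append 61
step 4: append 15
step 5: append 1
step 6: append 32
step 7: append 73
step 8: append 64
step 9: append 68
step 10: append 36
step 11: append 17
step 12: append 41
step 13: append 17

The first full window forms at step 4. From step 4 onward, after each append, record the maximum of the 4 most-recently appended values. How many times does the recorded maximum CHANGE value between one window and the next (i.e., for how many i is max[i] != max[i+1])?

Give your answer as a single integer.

Answer: 4

Derivation:
step 1: append 47 -> window=[47] (not full yet)
step 2: append 69 -> window=[47, 69] (not full yet)
step 3: append 61 -> window=[47, 69, 61] (not full yet)
step 4: append 15 -> window=[47, 69, 61, 15] -> max=69
step 5: append 1 -> window=[69, 61, 15, 1] -> max=69
step 6: append 32 -> window=[61, 15, 1, 32] -> max=61
step 7: append 73 -> window=[15, 1, 32, 73] -> max=73
step 8: append 64 -> window=[1, 32, 73, 64] -> max=73
step 9: append 68 -> window=[32, 73, 64, 68] -> max=73
step 10: append 36 -> window=[73, 64, 68, 36] -> max=73
step 11: append 17 -> window=[64, 68, 36, 17] -> max=68
step 12: append 41 -> window=[68, 36, 17, 41] -> max=68
step 13: append 17 -> window=[36, 17, 41, 17] -> max=41
Recorded maximums: 69 69 61 73 73 73 73 68 68 41
Changes between consecutive maximums: 4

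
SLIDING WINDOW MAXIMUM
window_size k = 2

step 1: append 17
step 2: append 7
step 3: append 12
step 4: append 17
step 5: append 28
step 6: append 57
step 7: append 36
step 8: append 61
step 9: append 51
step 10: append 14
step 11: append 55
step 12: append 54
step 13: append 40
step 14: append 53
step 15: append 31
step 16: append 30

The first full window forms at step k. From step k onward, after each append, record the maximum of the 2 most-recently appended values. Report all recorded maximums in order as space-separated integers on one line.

step 1: append 17 -> window=[17] (not full yet)
step 2: append 7 -> window=[17, 7] -> max=17
step 3: append 12 -> window=[7, 12] -> max=12
step 4: append 17 -> window=[12, 17] -> max=17
step 5: append 28 -> window=[17, 28] -> max=28
step 6: append 57 -> window=[28, 57] -> max=57
step 7: append 36 -> window=[57, 36] -> max=57
step 8: append 61 -> window=[36, 61] -> max=61
step 9: append 51 -> window=[61, 51] -> max=61
step 10: append 14 -> window=[51, 14] -> max=51
step 11: append 55 -> window=[14, 55] -> max=55
step 12: append 54 -> window=[55, 54] -> max=55
step 13: append 40 -> window=[54, 40] -> max=54
step 14: append 53 -> window=[40, 53] -> max=53
step 15: append 31 -> window=[53, 31] -> max=53
step 16: append 30 -> window=[31, 30] -> max=31

Answer: 17 12 17 28 57 57 61 61 51 55 55 54 53 53 31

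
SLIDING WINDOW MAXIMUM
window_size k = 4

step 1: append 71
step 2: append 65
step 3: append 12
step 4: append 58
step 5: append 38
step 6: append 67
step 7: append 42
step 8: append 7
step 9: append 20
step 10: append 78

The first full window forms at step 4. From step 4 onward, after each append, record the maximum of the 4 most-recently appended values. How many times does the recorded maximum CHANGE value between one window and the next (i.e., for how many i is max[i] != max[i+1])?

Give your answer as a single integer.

step 1: append 71 -> window=[71] (not full yet)
step 2: append 65 -> window=[71, 65] (not full yet)
step 3: append 12 -> window=[71, 65, 12] (not full yet)
step 4: append 58 -> window=[71, 65, 12, 58] -> max=71
step 5: append 38 -> window=[65, 12, 58, 38] -> max=65
step 6: append 67 -> window=[12, 58, 38, 67] -> max=67
step 7: append 42 -> window=[58, 38, 67, 42] -> max=67
step 8: append 7 -> window=[38, 67, 42, 7] -> max=67
step 9: append 20 -> window=[67, 42, 7, 20] -> max=67
step 10: append 78 -> window=[42, 7, 20, 78] -> max=78
Recorded maximums: 71 65 67 67 67 67 78
Changes between consecutive maximums: 3

Answer: 3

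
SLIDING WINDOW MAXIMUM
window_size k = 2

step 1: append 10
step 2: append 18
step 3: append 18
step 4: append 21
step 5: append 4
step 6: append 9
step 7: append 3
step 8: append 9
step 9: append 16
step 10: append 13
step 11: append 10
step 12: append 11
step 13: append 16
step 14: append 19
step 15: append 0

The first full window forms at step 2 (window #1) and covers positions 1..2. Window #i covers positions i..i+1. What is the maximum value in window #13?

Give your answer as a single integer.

step 1: append 10 -> window=[10] (not full yet)
step 2: append 18 -> window=[10, 18] -> max=18
step 3: append 18 -> window=[18, 18] -> max=18
step 4: append 21 -> window=[18, 21] -> max=21
step 5: append 4 -> window=[21, 4] -> max=21
step 6: append 9 -> window=[4, 9] -> max=9
step 7: append 3 -> window=[9, 3] -> max=9
step 8: append 9 -> window=[3, 9] -> max=9
step 9: append 16 -> window=[9, 16] -> max=16
step 10: append 13 -> window=[16, 13] -> max=16
step 11: append 10 -> window=[13, 10] -> max=13
step 12: append 11 -> window=[10, 11] -> max=11
step 13: append 16 -> window=[11, 16] -> max=16
step 14: append 19 -> window=[16, 19] -> max=19
Window #13 max = 19

Answer: 19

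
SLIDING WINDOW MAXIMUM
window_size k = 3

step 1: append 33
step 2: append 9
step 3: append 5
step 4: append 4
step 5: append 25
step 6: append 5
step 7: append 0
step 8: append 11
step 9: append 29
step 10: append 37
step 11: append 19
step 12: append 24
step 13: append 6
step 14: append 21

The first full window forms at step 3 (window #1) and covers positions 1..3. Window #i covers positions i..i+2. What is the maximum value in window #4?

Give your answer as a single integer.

step 1: append 33 -> window=[33] (not full yet)
step 2: append 9 -> window=[33, 9] (not full yet)
step 3: append 5 -> window=[33, 9, 5] -> max=33
step 4: append 4 -> window=[9, 5, 4] -> max=9
step 5: append 25 -> window=[5, 4, 25] -> max=25
step 6: append 5 -> window=[4, 25, 5] -> max=25
Window #4 max = 25

Answer: 25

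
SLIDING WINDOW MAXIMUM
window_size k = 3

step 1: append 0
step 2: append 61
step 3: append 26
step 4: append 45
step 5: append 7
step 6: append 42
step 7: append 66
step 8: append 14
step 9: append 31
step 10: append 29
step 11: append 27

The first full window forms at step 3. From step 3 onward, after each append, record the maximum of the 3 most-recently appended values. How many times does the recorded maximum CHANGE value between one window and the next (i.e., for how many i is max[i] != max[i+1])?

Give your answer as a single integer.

Answer: 3

Derivation:
step 1: append 0 -> window=[0] (not full yet)
step 2: append 61 -> window=[0, 61] (not full yet)
step 3: append 26 -> window=[0, 61, 26] -> max=61
step 4: append 45 -> window=[61, 26, 45] -> max=61
step 5: append 7 -> window=[26, 45, 7] -> max=45
step 6: append 42 -> window=[45, 7, 42] -> max=45
step 7: append 66 -> window=[7, 42, 66] -> max=66
step 8: append 14 -> window=[42, 66, 14] -> max=66
step 9: append 31 -> window=[66, 14, 31] -> max=66
step 10: append 29 -> window=[14, 31, 29] -> max=31
step 11: append 27 -> window=[31, 29, 27] -> max=31
Recorded maximums: 61 61 45 45 66 66 66 31 31
Changes between consecutive maximums: 3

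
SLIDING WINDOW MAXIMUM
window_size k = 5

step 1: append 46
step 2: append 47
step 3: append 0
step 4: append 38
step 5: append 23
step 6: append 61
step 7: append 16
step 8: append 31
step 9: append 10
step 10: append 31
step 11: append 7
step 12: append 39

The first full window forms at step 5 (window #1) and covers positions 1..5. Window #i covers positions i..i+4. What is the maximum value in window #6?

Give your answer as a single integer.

Answer: 61

Derivation:
step 1: append 46 -> window=[46] (not full yet)
step 2: append 47 -> window=[46, 47] (not full yet)
step 3: append 0 -> window=[46, 47, 0] (not full yet)
step 4: append 38 -> window=[46, 47, 0, 38] (not full yet)
step 5: append 23 -> window=[46, 47, 0, 38, 23] -> max=47
step 6: append 61 -> window=[47, 0, 38, 23, 61] -> max=61
step 7: append 16 -> window=[0, 38, 23, 61, 16] -> max=61
step 8: append 31 -> window=[38, 23, 61, 16, 31] -> max=61
step 9: append 10 -> window=[23, 61, 16, 31, 10] -> max=61
step 10: append 31 -> window=[61, 16, 31, 10, 31] -> max=61
Window #6 max = 61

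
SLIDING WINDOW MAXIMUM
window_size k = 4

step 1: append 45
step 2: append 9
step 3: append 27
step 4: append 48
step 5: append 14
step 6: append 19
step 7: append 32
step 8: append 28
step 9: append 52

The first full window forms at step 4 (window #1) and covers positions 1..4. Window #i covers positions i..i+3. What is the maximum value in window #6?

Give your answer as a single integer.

step 1: append 45 -> window=[45] (not full yet)
step 2: append 9 -> window=[45, 9] (not full yet)
step 3: append 27 -> window=[45, 9, 27] (not full yet)
step 4: append 48 -> window=[45, 9, 27, 48] -> max=48
step 5: append 14 -> window=[9, 27, 48, 14] -> max=48
step 6: append 19 -> window=[27, 48, 14, 19] -> max=48
step 7: append 32 -> window=[48, 14, 19, 32] -> max=48
step 8: append 28 -> window=[14, 19, 32, 28] -> max=32
step 9: append 52 -> window=[19, 32, 28, 52] -> max=52
Window #6 max = 52

Answer: 52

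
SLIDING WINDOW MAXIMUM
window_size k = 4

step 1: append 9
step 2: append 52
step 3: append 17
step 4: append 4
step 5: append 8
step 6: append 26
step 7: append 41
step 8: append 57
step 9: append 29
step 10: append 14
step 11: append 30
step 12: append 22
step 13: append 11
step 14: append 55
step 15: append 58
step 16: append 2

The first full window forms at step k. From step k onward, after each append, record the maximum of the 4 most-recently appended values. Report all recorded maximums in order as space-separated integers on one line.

Answer: 52 52 26 41 57 57 57 57 30 30 55 58 58

Derivation:
step 1: append 9 -> window=[9] (not full yet)
step 2: append 52 -> window=[9, 52] (not full yet)
step 3: append 17 -> window=[9, 52, 17] (not full yet)
step 4: append 4 -> window=[9, 52, 17, 4] -> max=52
step 5: append 8 -> window=[52, 17, 4, 8] -> max=52
step 6: append 26 -> window=[17, 4, 8, 26] -> max=26
step 7: append 41 -> window=[4, 8, 26, 41] -> max=41
step 8: append 57 -> window=[8, 26, 41, 57] -> max=57
step 9: append 29 -> window=[26, 41, 57, 29] -> max=57
step 10: append 14 -> window=[41, 57, 29, 14] -> max=57
step 11: append 30 -> window=[57, 29, 14, 30] -> max=57
step 12: append 22 -> window=[29, 14, 30, 22] -> max=30
step 13: append 11 -> window=[14, 30, 22, 11] -> max=30
step 14: append 55 -> window=[30, 22, 11, 55] -> max=55
step 15: append 58 -> window=[22, 11, 55, 58] -> max=58
step 16: append 2 -> window=[11, 55, 58, 2] -> max=58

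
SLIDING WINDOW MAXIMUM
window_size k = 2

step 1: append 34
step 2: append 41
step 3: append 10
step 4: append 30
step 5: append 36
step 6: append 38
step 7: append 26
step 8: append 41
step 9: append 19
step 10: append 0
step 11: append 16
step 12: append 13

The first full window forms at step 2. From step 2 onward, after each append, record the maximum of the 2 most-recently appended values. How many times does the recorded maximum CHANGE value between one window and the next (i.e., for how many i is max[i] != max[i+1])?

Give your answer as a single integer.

Answer: 6

Derivation:
step 1: append 34 -> window=[34] (not full yet)
step 2: append 41 -> window=[34, 41] -> max=41
step 3: append 10 -> window=[41, 10] -> max=41
step 4: append 30 -> window=[10, 30] -> max=30
step 5: append 36 -> window=[30, 36] -> max=36
step 6: append 38 -> window=[36, 38] -> max=38
step 7: append 26 -> window=[38, 26] -> max=38
step 8: append 41 -> window=[26, 41] -> max=41
step 9: append 19 -> window=[41, 19] -> max=41
step 10: append 0 -> window=[19, 0] -> max=19
step 11: append 16 -> window=[0, 16] -> max=16
step 12: append 13 -> window=[16, 13] -> max=16
Recorded maximums: 41 41 30 36 38 38 41 41 19 16 16
Changes between consecutive maximums: 6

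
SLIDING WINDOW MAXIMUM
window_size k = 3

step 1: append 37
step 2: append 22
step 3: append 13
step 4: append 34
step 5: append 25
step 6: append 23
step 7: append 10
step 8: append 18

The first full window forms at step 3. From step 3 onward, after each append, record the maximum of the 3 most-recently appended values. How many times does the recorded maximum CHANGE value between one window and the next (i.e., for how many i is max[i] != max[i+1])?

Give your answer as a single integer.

Answer: 3

Derivation:
step 1: append 37 -> window=[37] (not full yet)
step 2: append 22 -> window=[37, 22] (not full yet)
step 3: append 13 -> window=[37, 22, 13] -> max=37
step 4: append 34 -> window=[22, 13, 34] -> max=34
step 5: append 25 -> window=[13, 34, 25] -> max=34
step 6: append 23 -> window=[34, 25, 23] -> max=34
step 7: append 10 -> window=[25, 23, 10] -> max=25
step 8: append 18 -> window=[23, 10, 18] -> max=23
Recorded maximums: 37 34 34 34 25 23
Changes between consecutive maximums: 3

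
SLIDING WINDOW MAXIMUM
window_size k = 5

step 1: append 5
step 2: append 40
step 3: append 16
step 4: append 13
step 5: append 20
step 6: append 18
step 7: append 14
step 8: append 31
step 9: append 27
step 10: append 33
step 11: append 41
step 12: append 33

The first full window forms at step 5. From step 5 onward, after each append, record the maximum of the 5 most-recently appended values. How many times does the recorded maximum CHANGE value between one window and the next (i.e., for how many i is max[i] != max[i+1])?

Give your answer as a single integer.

Answer: 4

Derivation:
step 1: append 5 -> window=[5] (not full yet)
step 2: append 40 -> window=[5, 40] (not full yet)
step 3: append 16 -> window=[5, 40, 16] (not full yet)
step 4: append 13 -> window=[5, 40, 16, 13] (not full yet)
step 5: append 20 -> window=[5, 40, 16, 13, 20] -> max=40
step 6: append 18 -> window=[40, 16, 13, 20, 18] -> max=40
step 7: append 14 -> window=[16, 13, 20, 18, 14] -> max=20
step 8: append 31 -> window=[13, 20, 18, 14, 31] -> max=31
step 9: append 27 -> window=[20, 18, 14, 31, 27] -> max=31
step 10: append 33 -> window=[18, 14, 31, 27, 33] -> max=33
step 11: append 41 -> window=[14, 31, 27, 33, 41] -> max=41
step 12: append 33 -> window=[31, 27, 33, 41, 33] -> max=41
Recorded maximums: 40 40 20 31 31 33 41 41
Changes between consecutive maximums: 4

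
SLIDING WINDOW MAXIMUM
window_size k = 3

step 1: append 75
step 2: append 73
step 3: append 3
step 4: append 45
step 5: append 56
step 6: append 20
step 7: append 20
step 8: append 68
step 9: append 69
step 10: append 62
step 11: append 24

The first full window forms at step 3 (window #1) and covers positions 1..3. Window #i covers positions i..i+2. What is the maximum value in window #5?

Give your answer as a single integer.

step 1: append 75 -> window=[75] (not full yet)
step 2: append 73 -> window=[75, 73] (not full yet)
step 3: append 3 -> window=[75, 73, 3] -> max=75
step 4: append 45 -> window=[73, 3, 45] -> max=73
step 5: append 56 -> window=[3, 45, 56] -> max=56
step 6: append 20 -> window=[45, 56, 20] -> max=56
step 7: append 20 -> window=[56, 20, 20] -> max=56
Window #5 max = 56

Answer: 56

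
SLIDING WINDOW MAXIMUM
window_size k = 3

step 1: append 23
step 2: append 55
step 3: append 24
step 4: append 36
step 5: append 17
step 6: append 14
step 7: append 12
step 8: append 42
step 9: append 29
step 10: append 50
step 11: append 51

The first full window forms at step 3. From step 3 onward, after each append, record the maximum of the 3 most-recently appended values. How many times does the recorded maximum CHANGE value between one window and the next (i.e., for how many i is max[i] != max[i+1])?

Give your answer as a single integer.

step 1: append 23 -> window=[23] (not full yet)
step 2: append 55 -> window=[23, 55] (not full yet)
step 3: append 24 -> window=[23, 55, 24] -> max=55
step 4: append 36 -> window=[55, 24, 36] -> max=55
step 5: append 17 -> window=[24, 36, 17] -> max=36
step 6: append 14 -> window=[36, 17, 14] -> max=36
step 7: append 12 -> window=[17, 14, 12] -> max=17
step 8: append 42 -> window=[14, 12, 42] -> max=42
step 9: append 29 -> window=[12, 42, 29] -> max=42
step 10: append 50 -> window=[42, 29, 50] -> max=50
step 11: append 51 -> window=[29, 50, 51] -> max=51
Recorded maximums: 55 55 36 36 17 42 42 50 51
Changes between consecutive maximums: 5

Answer: 5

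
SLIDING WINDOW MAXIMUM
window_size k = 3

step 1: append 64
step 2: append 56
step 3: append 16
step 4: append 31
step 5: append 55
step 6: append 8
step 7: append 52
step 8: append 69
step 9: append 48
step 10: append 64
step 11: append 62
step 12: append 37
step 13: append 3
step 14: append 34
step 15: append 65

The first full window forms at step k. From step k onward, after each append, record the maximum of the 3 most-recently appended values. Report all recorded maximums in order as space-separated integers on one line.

step 1: append 64 -> window=[64] (not full yet)
step 2: append 56 -> window=[64, 56] (not full yet)
step 3: append 16 -> window=[64, 56, 16] -> max=64
step 4: append 31 -> window=[56, 16, 31] -> max=56
step 5: append 55 -> window=[16, 31, 55] -> max=55
step 6: append 8 -> window=[31, 55, 8] -> max=55
step 7: append 52 -> window=[55, 8, 52] -> max=55
step 8: append 69 -> window=[8, 52, 69] -> max=69
step 9: append 48 -> window=[52, 69, 48] -> max=69
step 10: append 64 -> window=[69, 48, 64] -> max=69
step 11: append 62 -> window=[48, 64, 62] -> max=64
step 12: append 37 -> window=[64, 62, 37] -> max=64
step 13: append 3 -> window=[62, 37, 3] -> max=62
step 14: append 34 -> window=[37, 3, 34] -> max=37
step 15: append 65 -> window=[3, 34, 65] -> max=65

Answer: 64 56 55 55 55 69 69 69 64 64 62 37 65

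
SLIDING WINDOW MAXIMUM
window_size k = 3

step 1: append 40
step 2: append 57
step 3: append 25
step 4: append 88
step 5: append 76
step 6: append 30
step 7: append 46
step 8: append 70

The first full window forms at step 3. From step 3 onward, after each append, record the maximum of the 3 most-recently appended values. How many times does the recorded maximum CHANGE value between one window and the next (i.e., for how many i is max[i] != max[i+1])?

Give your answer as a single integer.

Answer: 3

Derivation:
step 1: append 40 -> window=[40] (not full yet)
step 2: append 57 -> window=[40, 57] (not full yet)
step 3: append 25 -> window=[40, 57, 25] -> max=57
step 4: append 88 -> window=[57, 25, 88] -> max=88
step 5: append 76 -> window=[25, 88, 76] -> max=88
step 6: append 30 -> window=[88, 76, 30] -> max=88
step 7: append 46 -> window=[76, 30, 46] -> max=76
step 8: append 70 -> window=[30, 46, 70] -> max=70
Recorded maximums: 57 88 88 88 76 70
Changes between consecutive maximums: 3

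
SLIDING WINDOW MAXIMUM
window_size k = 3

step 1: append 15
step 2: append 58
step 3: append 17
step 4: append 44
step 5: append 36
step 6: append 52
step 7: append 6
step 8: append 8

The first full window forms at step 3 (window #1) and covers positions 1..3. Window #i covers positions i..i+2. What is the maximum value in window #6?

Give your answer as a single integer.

step 1: append 15 -> window=[15] (not full yet)
step 2: append 58 -> window=[15, 58] (not full yet)
step 3: append 17 -> window=[15, 58, 17] -> max=58
step 4: append 44 -> window=[58, 17, 44] -> max=58
step 5: append 36 -> window=[17, 44, 36] -> max=44
step 6: append 52 -> window=[44, 36, 52] -> max=52
step 7: append 6 -> window=[36, 52, 6] -> max=52
step 8: append 8 -> window=[52, 6, 8] -> max=52
Window #6 max = 52

Answer: 52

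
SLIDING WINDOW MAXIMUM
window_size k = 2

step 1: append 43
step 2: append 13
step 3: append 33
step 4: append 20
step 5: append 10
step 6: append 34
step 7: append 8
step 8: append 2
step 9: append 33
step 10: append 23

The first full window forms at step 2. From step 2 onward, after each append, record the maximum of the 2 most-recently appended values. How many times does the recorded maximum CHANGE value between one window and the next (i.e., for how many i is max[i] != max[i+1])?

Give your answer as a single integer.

step 1: append 43 -> window=[43] (not full yet)
step 2: append 13 -> window=[43, 13] -> max=43
step 3: append 33 -> window=[13, 33] -> max=33
step 4: append 20 -> window=[33, 20] -> max=33
step 5: append 10 -> window=[20, 10] -> max=20
step 6: append 34 -> window=[10, 34] -> max=34
step 7: append 8 -> window=[34, 8] -> max=34
step 8: append 2 -> window=[8, 2] -> max=8
step 9: append 33 -> window=[2, 33] -> max=33
step 10: append 23 -> window=[33, 23] -> max=33
Recorded maximums: 43 33 33 20 34 34 8 33 33
Changes between consecutive maximums: 5

Answer: 5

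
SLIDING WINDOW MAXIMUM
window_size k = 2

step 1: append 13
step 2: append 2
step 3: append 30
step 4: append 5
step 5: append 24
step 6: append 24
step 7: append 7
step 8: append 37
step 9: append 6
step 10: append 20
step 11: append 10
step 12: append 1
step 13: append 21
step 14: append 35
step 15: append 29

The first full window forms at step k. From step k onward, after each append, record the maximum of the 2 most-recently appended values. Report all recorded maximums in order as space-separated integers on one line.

step 1: append 13 -> window=[13] (not full yet)
step 2: append 2 -> window=[13, 2] -> max=13
step 3: append 30 -> window=[2, 30] -> max=30
step 4: append 5 -> window=[30, 5] -> max=30
step 5: append 24 -> window=[5, 24] -> max=24
step 6: append 24 -> window=[24, 24] -> max=24
step 7: append 7 -> window=[24, 7] -> max=24
step 8: append 37 -> window=[7, 37] -> max=37
step 9: append 6 -> window=[37, 6] -> max=37
step 10: append 20 -> window=[6, 20] -> max=20
step 11: append 10 -> window=[20, 10] -> max=20
step 12: append 1 -> window=[10, 1] -> max=10
step 13: append 21 -> window=[1, 21] -> max=21
step 14: append 35 -> window=[21, 35] -> max=35
step 15: append 29 -> window=[35, 29] -> max=35

Answer: 13 30 30 24 24 24 37 37 20 20 10 21 35 35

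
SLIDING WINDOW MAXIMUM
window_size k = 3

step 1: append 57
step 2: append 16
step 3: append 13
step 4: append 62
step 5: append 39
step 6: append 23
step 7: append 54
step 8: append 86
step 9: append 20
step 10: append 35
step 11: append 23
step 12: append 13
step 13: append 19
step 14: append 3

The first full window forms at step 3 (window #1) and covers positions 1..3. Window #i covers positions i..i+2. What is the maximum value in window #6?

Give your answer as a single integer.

Answer: 86

Derivation:
step 1: append 57 -> window=[57] (not full yet)
step 2: append 16 -> window=[57, 16] (not full yet)
step 3: append 13 -> window=[57, 16, 13] -> max=57
step 4: append 62 -> window=[16, 13, 62] -> max=62
step 5: append 39 -> window=[13, 62, 39] -> max=62
step 6: append 23 -> window=[62, 39, 23] -> max=62
step 7: append 54 -> window=[39, 23, 54] -> max=54
step 8: append 86 -> window=[23, 54, 86] -> max=86
Window #6 max = 86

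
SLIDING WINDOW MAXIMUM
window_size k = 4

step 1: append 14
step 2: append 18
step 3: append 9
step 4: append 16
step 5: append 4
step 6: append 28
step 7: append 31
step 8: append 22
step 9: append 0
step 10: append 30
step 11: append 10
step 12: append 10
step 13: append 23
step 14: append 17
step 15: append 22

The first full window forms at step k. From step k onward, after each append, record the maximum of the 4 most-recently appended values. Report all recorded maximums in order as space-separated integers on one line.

Answer: 18 18 28 31 31 31 31 30 30 30 23 23

Derivation:
step 1: append 14 -> window=[14] (not full yet)
step 2: append 18 -> window=[14, 18] (not full yet)
step 3: append 9 -> window=[14, 18, 9] (not full yet)
step 4: append 16 -> window=[14, 18, 9, 16] -> max=18
step 5: append 4 -> window=[18, 9, 16, 4] -> max=18
step 6: append 28 -> window=[9, 16, 4, 28] -> max=28
step 7: append 31 -> window=[16, 4, 28, 31] -> max=31
step 8: append 22 -> window=[4, 28, 31, 22] -> max=31
step 9: append 0 -> window=[28, 31, 22, 0] -> max=31
step 10: append 30 -> window=[31, 22, 0, 30] -> max=31
step 11: append 10 -> window=[22, 0, 30, 10] -> max=30
step 12: append 10 -> window=[0, 30, 10, 10] -> max=30
step 13: append 23 -> window=[30, 10, 10, 23] -> max=30
step 14: append 17 -> window=[10, 10, 23, 17] -> max=23
step 15: append 22 -> window=[10, 23, 17, 22] -> max=23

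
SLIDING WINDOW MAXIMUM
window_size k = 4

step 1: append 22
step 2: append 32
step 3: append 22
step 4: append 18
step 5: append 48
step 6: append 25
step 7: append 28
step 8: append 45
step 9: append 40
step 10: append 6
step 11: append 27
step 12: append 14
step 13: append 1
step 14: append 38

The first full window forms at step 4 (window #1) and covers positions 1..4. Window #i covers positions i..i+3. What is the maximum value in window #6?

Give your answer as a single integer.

Answer: 45

Derivation:
step 1: append 22 -> window=[22] (not full yet)
step 2: append 32 -> window=[22, 32] (not full yet)
step 3: append 22 -> window=[22, 32, 22] (not full yet)
step 4: append 18 -> window=[22, 32, 22, 18] -> max=32
step 5: append 48 -> window=[32, 22, 18, 48] -> max=48
step 6: append 25 -> window=[22, 18, 48, 25] -> max=48
step 7: append 28 -> window=[18, 48, 25, 28] -> max=48
step 8: append 45 -> window=[48, 25, 28, 45] -> max=48
step 9: append 40 -> window=[25, 28, 45, 40] -> max=45
Window #6 max = 45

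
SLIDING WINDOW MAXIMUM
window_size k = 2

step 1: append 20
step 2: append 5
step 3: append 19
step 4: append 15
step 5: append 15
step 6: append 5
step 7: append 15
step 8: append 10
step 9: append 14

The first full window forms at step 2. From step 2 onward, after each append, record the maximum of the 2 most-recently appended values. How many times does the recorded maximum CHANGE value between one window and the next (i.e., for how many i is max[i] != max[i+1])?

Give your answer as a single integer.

Answer: 3

Derivation:
step 1: append 20 -> window=[20] (not full yet)
step 2: append 5 -> window=[20, 5] -> max=20
step 3: append 19 -> window=[5, 19] -> max=19
step 4: append 15 -> window=[19, 15] -> max=19
step 5: append 15 -> window=[15, 15] -> max=15
step 6: append 5 -> window=[15, 5] -> max=15
step 7: append 15 -> window=[5, 15] -> max=15
step 8: append 10 -> window=[15, 10] -> max=15
step 9: append 14 -> window=[10, 14] -> max=14
Recorded maximums: 20 19 19 15 15 15 15 14
Changes between consecutive maximums: 3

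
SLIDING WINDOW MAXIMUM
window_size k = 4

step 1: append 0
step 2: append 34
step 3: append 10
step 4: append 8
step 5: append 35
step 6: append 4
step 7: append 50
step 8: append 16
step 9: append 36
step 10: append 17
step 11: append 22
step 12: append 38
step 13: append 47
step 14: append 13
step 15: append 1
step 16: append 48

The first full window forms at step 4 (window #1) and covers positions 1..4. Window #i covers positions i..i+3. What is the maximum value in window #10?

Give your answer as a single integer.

step 1: append 0 -> window=[0] (not full yet)
step 2: append 34 -> window=[0, 34] (not full yet)
step 3: append 10 -> window=[0, 34, 10] (not full yet)
step 4: append 8 -> window=[0, 34, 10, 8] -> max=34
step 5: append 35 -> window=[34, 10, 8, 35] -> max=35
step 6: append 4 -> window=[10, 8, 35, 4] -> max=35
step 7: append 50 -> window=[8, 35, 4, 50] -> max=50
step 8: append 16 -> window=[35, 4, 50, 16] -> max=50
step 9: append 36 -> window=[4, 50, 16, 36] -> max=50
step 10: append 17 -> window=[50, 16, 36, 17] -> max=50
step 11: append 22 -> window=[16, 36, 17, 22] -> max=36
step 12: append 38 -> window=[36, 17, 22, 38] -> max=38
step 13: append 47 -> window=[17, 22, 38, 47] -> max=47
Window #10 max = 47

Answer: 47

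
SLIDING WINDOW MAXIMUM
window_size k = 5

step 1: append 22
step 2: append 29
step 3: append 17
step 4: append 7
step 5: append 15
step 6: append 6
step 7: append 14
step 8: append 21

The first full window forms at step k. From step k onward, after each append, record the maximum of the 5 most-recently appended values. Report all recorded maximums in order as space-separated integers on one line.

step 1: append 22 -> window=[22] (not full yet)
step 2: append 29 -> window=[22, 29] (not full yet)
step 3: append 17 -> window=[22, 29, 17] (not full yet)
step 4: append 7 -> window=[22, 29, 17, 7] (not full yet)
step 5: append 15 -> window=[22, 29, 17, 7, 15] -> max=29
step 6: append 6 -> window=[29, 17, 7, 15, 6] -> max=29
step 7: append 14 -> window=[17, 7, 15, 6, 14] -> max=17
step 8: append 21 -> window=[7, 15, 6, 14, 21] -> max=21

Answer: 29 29 17 21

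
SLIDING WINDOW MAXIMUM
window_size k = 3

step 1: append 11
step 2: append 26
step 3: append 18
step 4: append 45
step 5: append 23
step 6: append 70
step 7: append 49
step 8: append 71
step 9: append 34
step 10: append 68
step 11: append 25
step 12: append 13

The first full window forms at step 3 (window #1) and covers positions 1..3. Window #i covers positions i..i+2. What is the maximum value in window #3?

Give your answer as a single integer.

step 1: append 11 -> window=[11] (not full yet)
step 2: append 26 -> window=[11, 26] (not full yet)
step 3: append 18 -> window=[11, 26, 18] -> max=26
step 4: append 45 -> window=[26, 18, 45] -> max=45
step 5: append 23 -> window=[18, 45, 23] -> max=45
Window #3 max = 45

Answer: 45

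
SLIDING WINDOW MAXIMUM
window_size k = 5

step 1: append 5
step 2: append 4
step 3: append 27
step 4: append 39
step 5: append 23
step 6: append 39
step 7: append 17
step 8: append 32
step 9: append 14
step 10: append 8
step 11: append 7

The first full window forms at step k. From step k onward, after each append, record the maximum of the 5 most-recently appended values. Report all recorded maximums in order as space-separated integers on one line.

Answer: 39 39 39 39 39 39 32

Derivation:
step 1: append 5 -> window=[5] (not full yet)
step 2: append 4 -> window=[5, 4] (not full yet)
step 3: append 27 -> window=[5, 4, 27] (not full yet)
step 4: append 39 -> window=[5, 4, 27, 39] (not full yet)
step 5: append 23 -> window=[5, 4, 27, 39, 23] -> max=39
step 6: append 39 -> window=[4, 27, 39, 23, 39] -> max=39
step 7: append 17 -> window=[27, 39, 23, 39, 17] -> max=39
step 8: append 32 -> window=[39, 23, 39, 17, 32] -> max=39
step 9: append 14 -> window=[23, 39, 17, 32, 14] -> max=39
step 10: append 8 -> window=[39, 17, 32, 14, 8] -> max=39
step 11: append 7 -> window=[17, 32, 14, 8, 7] -> max=32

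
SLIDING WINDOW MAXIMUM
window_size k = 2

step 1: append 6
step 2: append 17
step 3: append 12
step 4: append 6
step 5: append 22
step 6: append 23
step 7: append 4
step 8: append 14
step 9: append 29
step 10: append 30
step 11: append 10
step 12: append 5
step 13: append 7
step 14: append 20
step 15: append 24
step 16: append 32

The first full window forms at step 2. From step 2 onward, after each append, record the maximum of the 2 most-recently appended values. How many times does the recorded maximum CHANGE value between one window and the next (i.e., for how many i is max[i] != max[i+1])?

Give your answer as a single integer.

step 1: append 6 -> window=[6] (not full yet)
step 2: append 17 -> window=[6, 17] -> max=17
step 3: append 12 -> window=[17, 12] -> max=17
step 4: append 6 -> window=[12, 6] -> max=12
step 5: append 22 -> window=[6, 22] -> max=22
step 6: append 23 -> window=[22, 23] -> max=23
step 7: append 4 -> window=[23, 4] -> max=23
step 8: append 14 -> window=[4, 14] -> max=14
step 9: append 29 -> window=[14, 29] -> max=29
step 10: append 30 -> window=[29, 30] -> max=30
step 11: append 10 -> window=[30, 10] -> max=30
step 12: append 5 -> window=[10, 5] -> max=10
step 13: append 7 -> window=[5, 7] -> max=7
step 14: append 20 -> window=[7, 20] -> max=20
step 15: append 24 -> window=[20, 24] -> max=24
step 16: append 32 -> window=[24, 32] -> max=32
Recorded maximums: 17 17 12 22 23 23 14 29 30 30 10 7 20 24 32
Changes between consecutive maximums: 11

Answer: 11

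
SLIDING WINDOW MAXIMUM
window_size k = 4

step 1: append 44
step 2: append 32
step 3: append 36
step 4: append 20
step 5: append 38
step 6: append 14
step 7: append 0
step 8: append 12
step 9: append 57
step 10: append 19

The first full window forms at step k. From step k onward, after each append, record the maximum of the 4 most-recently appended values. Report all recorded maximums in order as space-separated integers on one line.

Answer: 44 38 38 38 38 57 57

Derivation:
step 1: append 44 -> window=[44] (not full yet)
step 2: append 32 -> window=[44, 32] (not full yet)
step 3: append 36 -> window=[44, 32, 36] (not full yet)
step 4: append 20 -> window=[44, 32, 36, 20] -> max=44
step 5: append 38 -> window=[32, 36, 20, 38] -> max=38
step 6: append 14 -> window=[36, 20, 38, 14] -> max=38
step 7: append 0 -> window=[20, 38, 14, 0] -> max=38
step 8: append 12 -> window=[38, 14, 0, 12] -> max=38
step 9: append 57 -> window=[14, 0, 12, 57] -> max=57
step 10: append 19 -> window=[0, 12, 57, 19] -> max=57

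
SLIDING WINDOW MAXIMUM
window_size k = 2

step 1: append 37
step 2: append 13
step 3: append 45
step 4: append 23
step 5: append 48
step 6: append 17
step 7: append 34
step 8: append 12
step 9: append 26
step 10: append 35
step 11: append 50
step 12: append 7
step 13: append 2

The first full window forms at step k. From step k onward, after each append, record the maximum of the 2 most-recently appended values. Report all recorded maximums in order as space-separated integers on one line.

Answer: 37 45 45 48 48 34 34 26 35 50 50 7

Derivation:
step 1: append 37 -> window=[37] (not full yet)
step 2: append 13 -> window=[37, 13] -> max=37
step 3: append 45 -> window=[13, 45] -> max=45
step 4: append 23 -> window=[45, 23] -> max=45
step 5: append 48 -> window=[23, 48] -> max=48
step 6: append 17 -> window=[48, 17] -> max=48
step 7: append 34 -> window=[17, 34] -> max=34
step 8: append 12 -> window=[34, 12] -> max=34
step 9: append 26 -> window=[12, 26] -> max=26
step 10: append 35 -> window=[26, 35] -> max=35
step 11: append 50 -> window=[35, 50] -> max=50
step 12: append 7 -> window=[50, 7] -> max=50
step 13: append 2 -> window=[7, 2] -> max=7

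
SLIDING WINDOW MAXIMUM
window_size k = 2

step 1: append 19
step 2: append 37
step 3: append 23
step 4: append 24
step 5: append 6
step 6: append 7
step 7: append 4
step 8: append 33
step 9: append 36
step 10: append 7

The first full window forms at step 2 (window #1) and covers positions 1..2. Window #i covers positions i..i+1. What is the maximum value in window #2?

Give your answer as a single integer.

step 1: append 19 -> window=[19] (not full yet)
step 2: append 37 -> window=[19, 37] -> max=37
step 3: append 23 -> window=[37, 23] -> max=37
Window #2 max = 37

Answer: 37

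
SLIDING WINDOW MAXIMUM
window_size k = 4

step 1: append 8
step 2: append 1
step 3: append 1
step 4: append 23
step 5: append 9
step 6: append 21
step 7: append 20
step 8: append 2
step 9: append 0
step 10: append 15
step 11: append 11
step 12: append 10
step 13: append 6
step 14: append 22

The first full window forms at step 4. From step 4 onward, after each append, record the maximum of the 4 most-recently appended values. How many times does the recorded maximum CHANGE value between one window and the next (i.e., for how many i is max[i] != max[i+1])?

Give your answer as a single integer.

Answer: 4

Derivation:
step 1: append 8 -> window=[8] (not full yet)
step 2: append 1 -> window=[8, 1] (not full yet)
step 3: append 1 -> window=[8, 1, 1] (not full yet)
step 4: append 23 -> window=[8, 1, 1, 23] -> max=23
step 5: append 9 -> window=[1, 1, 23, 9] -> max=23
step 6: append 21 -> window=[1, 23, 9, 21] -> max=23
step 7: append 20 -> window=[23, 9, 21, 20] -> max=23
step 8: append 2 -> window=[9, 21, 20, 2] -> max=21
step 9: append 0 -> window=[21, 20, 2, 0] -> max=21
step 10: append 15 -> window=[20, 2, 0, 15] -> max=20
step 11: append 11 -> window=[2, 0, 15, 11] -> max=15
step 12: append 10 -> window=[0, 15, 11, 10] -> max=15
step 13: append 6 -> window=[15, 11, 10, 6] -> max=15
step 14: append 22 -> window=[11, 10, 6, 22] -> max=22
Recorded maximums: 23 23 23 23 21 21 20 15 15 15 22
Changes between consecutive maximums: 4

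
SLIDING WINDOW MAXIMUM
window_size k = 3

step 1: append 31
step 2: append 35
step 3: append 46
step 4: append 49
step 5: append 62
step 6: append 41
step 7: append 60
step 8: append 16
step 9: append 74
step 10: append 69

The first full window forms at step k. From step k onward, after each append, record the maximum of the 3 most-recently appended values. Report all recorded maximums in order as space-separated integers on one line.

step 1: append 31 -> window=[31] (not full yet)
step 2: append 35 -> window=[31, 35] (not full yet)
step 3: append 46 -> window=[31, 35, 46] -> max=46
step 4: append 49 -> window=[35, 46, 49] -> max=49
step 5: append 62 -> window=[46, 49, 62] -> max=62
step 6: append 41 -> window=[49, 62, 41] -> max=62
step 7: append 60 -> window=[62, 41, 60] -> max=62
step 8: append 16 -> window=[41, 60, 16] -> max=60
step 9: append 74 -> window=[60, 16, 74] -> max=74
step 10: append 69 -> window=[16, 74, 69] -> max=74

Answer: 46 49 62 62 62 60 74 74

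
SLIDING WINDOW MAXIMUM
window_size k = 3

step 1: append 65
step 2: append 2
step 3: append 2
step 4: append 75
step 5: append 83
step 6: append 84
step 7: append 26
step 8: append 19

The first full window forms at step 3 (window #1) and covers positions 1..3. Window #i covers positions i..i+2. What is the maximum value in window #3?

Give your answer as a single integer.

Answer: 83

Derivation:
step 1: append 65 -> window=[65] (not full yet)
step 2: append 2 -> window=[65, 2] (not full yet)
step 3: append 2 -> window=[65, 2, 2] -> max=65
step 4: append 75 -> window=[2, 2, 75] -> max=75
step 5: append 83 -> window=[2, 75, 83] -> max=83
Window #3 max = 83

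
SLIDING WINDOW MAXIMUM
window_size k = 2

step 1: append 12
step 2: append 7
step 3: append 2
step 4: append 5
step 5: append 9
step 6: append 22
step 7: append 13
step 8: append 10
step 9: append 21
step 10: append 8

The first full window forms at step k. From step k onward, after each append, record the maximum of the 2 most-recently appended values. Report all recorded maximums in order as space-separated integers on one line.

step 1: append 12 -> window=[12] (not full yet)
step 2: append 7 -> window=[12, 7] -> max=12
step 3: append 2 -> window=[7, 2] -> max=7
step 4: append 5 -> window=[2, 5] -> max=5
step 5: append 9 -> window=[5, 9] -> max=9
step 6: append 22 -> window=[9, 22] -> max=22
step 7: append 13 -> window=[22, 13] -> max=22
step 8: append 10 -> window=[13, 10] -> max=13
step 9: append 21 -> window=[10, 21] -> max=21
step 10: append 8 -> window=[21, 8] -> max=21

Answer: 12 7 5 9 22 22 13 21 21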